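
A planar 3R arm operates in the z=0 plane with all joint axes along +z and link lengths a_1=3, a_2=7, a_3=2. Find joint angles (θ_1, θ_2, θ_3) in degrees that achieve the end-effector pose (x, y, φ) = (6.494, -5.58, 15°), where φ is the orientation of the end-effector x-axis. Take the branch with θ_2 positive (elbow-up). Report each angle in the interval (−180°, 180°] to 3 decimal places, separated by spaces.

wrist centre = target − a_3·(cos φ, sin φ) = (4.5621, -6.0976)
cos θ_2 = (57.9944−3²−7²)/(2·3·7) = -0.0001; θ_2 = 90.0077° (elbow-up)
β = atan2(-6.0976,4.5621) = -53.1968°; ψ = atan2(7.0000,2.9991) = 66.8079°
θ_1 = β − ψ = -120.0047°
θ_3 = φ − θ_1 − θ_2 = 44.9970° (wrapped to (-180°,180°])

-120.005 90.008 44.997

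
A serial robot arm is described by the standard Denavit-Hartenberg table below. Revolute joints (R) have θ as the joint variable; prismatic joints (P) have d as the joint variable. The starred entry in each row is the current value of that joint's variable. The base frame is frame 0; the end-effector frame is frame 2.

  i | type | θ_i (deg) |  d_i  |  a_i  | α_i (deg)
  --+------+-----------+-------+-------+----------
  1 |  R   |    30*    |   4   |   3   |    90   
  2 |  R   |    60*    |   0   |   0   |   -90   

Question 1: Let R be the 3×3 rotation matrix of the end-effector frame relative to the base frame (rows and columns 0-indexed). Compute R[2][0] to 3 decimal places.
End-effector x-axis (col 0 of R) = (0.4330,0.2500,0.8660)
R[2][0] = 0.8660

0.866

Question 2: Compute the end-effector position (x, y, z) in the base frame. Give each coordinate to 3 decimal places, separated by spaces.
after link 1: o_1 = (2.5981, 1.5000, 4.0000)
after link 2: o_2 = (2.5981, 1.5000, 4.0000)

2.598 1.500 4.000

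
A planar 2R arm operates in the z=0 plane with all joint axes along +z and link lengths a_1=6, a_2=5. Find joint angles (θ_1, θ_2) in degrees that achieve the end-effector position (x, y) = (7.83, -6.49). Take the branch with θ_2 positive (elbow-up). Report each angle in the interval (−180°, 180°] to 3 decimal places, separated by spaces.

cos θ_2 = (103.4290−6²−5²)/(2·6·5) = 0.7072; θ_2 = 44.9965° (elbow-up)
β = atan2(-6.4900,7.8300) = -39.6541°; ψ = atan2(3.5353,9.5358) = 20.3419°
θ_1 = β − ψ = -59.9960°

-59.996 44.996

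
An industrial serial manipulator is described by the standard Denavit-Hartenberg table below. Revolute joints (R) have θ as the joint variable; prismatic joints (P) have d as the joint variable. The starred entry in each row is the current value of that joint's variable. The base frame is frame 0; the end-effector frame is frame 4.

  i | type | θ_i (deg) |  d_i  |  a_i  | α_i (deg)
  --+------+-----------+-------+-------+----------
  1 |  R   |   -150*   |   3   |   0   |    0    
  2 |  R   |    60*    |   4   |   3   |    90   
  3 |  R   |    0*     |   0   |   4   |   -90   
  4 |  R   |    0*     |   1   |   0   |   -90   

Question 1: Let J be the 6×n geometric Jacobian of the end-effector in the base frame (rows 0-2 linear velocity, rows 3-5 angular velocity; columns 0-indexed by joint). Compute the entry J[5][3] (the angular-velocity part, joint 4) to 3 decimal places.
axis z_3 = (0.0000,0.0000,1.0000); lever o_n−o_3 = (0.0000,0.0000,1.0000)
cross product → J_v[:, 3] = (0.0000,0.0000,0.0000)
J_ω[:, 3] = z_3
entry J[5][3] = 1.0000

1.000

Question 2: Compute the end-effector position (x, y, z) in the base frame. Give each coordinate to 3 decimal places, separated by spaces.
after link 1: o_1 = (0.0000, 0.0000, 3.0000)
after link 2: o_2 = (-0.0000, -3.0000, 7.0000)
after link 3: o_3 = (-0.0000, -7.0000, 7.0000)
after link 4: o_4 = (-0.0000, -7.0000, 8.0000)

-0.000 -7.000 8.000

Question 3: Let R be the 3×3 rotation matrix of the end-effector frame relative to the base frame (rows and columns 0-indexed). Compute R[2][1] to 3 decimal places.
-1.000

End-effector y-axis (col 1 of R) = (0.0000,-0.0000,-1.0000)
R[2][1] = -1.0000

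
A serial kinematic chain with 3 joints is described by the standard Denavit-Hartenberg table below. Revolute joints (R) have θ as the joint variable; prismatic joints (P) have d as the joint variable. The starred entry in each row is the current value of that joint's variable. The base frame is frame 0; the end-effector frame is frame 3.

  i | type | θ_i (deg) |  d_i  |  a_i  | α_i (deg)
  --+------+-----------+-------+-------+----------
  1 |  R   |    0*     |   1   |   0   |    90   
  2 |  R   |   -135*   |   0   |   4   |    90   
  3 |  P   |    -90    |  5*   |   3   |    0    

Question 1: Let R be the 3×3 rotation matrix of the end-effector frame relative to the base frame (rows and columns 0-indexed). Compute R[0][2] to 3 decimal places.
End-effector z-axis (col 2 of R) = (-0.7071,-0.0000,0.7071)
R[0][2] = -0.7071

-0.707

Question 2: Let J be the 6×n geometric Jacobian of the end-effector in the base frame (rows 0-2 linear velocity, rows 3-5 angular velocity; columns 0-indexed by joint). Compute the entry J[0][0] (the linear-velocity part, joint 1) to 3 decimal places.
-3.000

axis z_0 = ẑ; lever o_n−o_0 = (-6.3640,3.0000,1.7071)
cross product → J_v[:, 0] = (-3.0000,-6.3640,0.0000)
J_ω[:, 0] = z_0
entry J[0][0] = -3.0000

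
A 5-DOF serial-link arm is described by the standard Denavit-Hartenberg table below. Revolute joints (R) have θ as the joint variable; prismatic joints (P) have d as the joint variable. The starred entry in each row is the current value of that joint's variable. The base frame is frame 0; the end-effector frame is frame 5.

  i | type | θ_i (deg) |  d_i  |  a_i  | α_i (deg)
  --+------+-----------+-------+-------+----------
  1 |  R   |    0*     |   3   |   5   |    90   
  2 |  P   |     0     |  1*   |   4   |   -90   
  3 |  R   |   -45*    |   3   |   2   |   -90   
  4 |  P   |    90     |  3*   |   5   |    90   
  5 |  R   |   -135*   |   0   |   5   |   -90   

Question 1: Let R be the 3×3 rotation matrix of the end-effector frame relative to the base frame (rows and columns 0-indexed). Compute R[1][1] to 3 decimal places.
0.707

End-effector y-axis (col 1 of R) = (-0.7071,0.7071,-0.0000)
R[1][1] = 0.7071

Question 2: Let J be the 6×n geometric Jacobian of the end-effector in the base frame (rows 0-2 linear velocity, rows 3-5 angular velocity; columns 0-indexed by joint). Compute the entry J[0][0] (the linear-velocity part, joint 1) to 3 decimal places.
2.793

axis z_0 = ẑ; lever o_n−o_0 = (10.0355,-2.7929,4.5355)
cross product → J_v[:, 0] = (2.7929,10.0355,-0.0000)
J_ω[:, 0] = z_0
entry J[0][0] = 2.7929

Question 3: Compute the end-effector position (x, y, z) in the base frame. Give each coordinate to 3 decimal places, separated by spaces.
after link 1: o_1 = (5.0000, 0.0000, 3.0000)
after link 2: o_2 = (9.0000, -1.0000, 3.0000)
after link 3: o_3 = (10.4142, -2.4142, 6.0000)
after link 4: o_4 = (12.5355, -0.2929, 1.0000)
after link 5: o_5 = (10.0355, -2.7929, 4.5355)

10.036 -2.793 4.536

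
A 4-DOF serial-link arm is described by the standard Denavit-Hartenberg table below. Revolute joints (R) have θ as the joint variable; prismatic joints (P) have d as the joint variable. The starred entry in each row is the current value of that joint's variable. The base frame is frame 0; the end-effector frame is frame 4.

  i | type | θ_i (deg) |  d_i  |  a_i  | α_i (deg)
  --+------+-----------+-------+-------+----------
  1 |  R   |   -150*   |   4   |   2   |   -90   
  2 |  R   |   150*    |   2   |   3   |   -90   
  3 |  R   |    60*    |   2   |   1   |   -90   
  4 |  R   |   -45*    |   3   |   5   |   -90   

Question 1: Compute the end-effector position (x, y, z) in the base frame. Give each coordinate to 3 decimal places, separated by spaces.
after link 1: o_1 = (-1.7321, -1.0000, 4.0000)
after link 2: o_2 = (1.5179, -1.4330, 2.5000)
after link 3: o_3 = (2.3260, 0.0335, 3.9821)
after link 4: o_4 = (0.9532, 4.5085, 7.4591)

0.953 4.509 7.459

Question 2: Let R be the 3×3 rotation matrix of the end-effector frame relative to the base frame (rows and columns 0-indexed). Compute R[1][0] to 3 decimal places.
End-effector x-axis (col 0 of R) = (0.2652,0.8602,0.4356)
R[1][0] = 0.8602

0.860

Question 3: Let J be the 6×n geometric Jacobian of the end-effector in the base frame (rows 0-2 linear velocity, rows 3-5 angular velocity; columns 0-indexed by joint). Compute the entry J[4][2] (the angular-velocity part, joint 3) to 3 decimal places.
0.250

axis z_2 = (0.4330,0.2500,0.8660); lever o_n−o_2 = (-0.5647,5.9415,4.9591)
cross product → J_v[:, 2] = (-3.9058,-2.6364,2.7139)
J_ω[:, 2] = z_2
entry J[4][2] = 0.2500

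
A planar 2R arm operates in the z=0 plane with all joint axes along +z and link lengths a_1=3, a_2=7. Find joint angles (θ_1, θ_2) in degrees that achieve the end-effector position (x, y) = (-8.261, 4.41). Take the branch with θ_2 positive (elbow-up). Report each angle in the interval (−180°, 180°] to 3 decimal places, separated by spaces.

cos θ_2 = (87.6922−3²−7²)/(2·3·7) = 0.7070; θ_2 = 45.0121° (elbow-up)
β = atan2(4.4100,-8.2610) = 151.9052°; ψ = atan2(4.9508,7.9487) = 31.9164°
θ_1 = β − ψ = 119.9888°

119.989 45.012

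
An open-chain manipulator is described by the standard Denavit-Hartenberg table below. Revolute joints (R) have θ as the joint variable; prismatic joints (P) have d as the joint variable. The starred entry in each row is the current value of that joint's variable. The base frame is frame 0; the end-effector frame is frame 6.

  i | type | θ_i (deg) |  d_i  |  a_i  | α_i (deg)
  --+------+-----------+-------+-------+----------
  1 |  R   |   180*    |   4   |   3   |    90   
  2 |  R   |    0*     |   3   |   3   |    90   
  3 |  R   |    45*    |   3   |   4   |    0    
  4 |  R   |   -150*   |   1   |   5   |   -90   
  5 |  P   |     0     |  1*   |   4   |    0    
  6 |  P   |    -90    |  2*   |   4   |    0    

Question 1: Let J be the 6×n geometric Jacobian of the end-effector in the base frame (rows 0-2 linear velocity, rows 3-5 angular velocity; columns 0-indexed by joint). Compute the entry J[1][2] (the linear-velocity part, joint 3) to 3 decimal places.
axis z_2 = (0.0000,0.0000,-1.0000); lever o_n−o_2 = (-3.3968,-6.6414,-8.0000)
cross product → J_v[:, 2] = (-6.6414,3.3968,0.0000)
J_ω[:, 2] = z_2
entry J[1][2] = 3.3968

3.397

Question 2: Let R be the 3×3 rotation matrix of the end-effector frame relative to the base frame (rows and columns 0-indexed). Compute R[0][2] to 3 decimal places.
-0.966

End-effector z-axis (col 2 of R) = (-0.9659,-0.2588,-0.0000)
R[0][2] = -0.9659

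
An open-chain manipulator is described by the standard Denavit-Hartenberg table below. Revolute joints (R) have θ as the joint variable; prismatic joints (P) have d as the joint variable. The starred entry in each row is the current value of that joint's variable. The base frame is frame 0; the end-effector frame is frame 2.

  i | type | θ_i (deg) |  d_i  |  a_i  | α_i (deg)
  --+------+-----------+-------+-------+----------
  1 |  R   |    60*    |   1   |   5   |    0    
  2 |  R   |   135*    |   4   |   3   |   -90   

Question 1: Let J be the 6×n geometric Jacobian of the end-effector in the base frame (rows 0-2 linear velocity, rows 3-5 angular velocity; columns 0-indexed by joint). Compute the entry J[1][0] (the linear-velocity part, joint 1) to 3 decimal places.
-0.398

axis z_0 = ẑ; lever o_n−o_0 = (-0.3978,3.5537,5.0000)
cross product → J_v[:, 0] = (-3.5537,-0.3978,0.0000)
J_ω[:, 0] = z_0
entry J[1][0] = -0.3978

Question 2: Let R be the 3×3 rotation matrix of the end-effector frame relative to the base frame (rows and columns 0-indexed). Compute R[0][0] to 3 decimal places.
-0.966

End-effector x-axis (col 0 of R) = (-0.9659,-0.2588,0.0000)
R[0][0] = -0.9659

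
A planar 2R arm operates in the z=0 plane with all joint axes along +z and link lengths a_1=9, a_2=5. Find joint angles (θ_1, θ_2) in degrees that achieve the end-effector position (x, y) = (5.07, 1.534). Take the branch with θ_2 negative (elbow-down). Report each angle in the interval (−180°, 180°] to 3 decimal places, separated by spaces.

44.996 -150.000

cos θ_2 = (28.0581−9²−5²)/(2·9·5) = -0.8660; θ_2 = -149.9996° (elbow-down)
β = atan2(1.5340,5.0700) = 16.8339°; ψ = atan2(-2.5000,4.6699) = -28.1624°
θ_1 = β − ψ = 44.9964°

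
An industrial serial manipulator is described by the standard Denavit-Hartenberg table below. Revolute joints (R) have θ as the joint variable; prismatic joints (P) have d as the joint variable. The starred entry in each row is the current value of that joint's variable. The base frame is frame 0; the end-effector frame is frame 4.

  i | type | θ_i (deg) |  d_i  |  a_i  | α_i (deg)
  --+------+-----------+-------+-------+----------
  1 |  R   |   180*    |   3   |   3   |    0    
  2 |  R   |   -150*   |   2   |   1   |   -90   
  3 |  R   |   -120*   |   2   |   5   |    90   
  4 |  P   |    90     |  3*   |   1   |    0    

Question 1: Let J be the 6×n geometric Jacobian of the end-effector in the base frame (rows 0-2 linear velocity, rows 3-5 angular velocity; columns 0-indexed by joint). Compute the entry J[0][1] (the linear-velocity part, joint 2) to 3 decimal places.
axis z_1 = (0.0000,0.0000,1.0000); lever o_n−o_1 = (-5.0490,0.5490,4.8301)
cross product → J_v[:, 1] = (-0.5490,-5.0490,0.0000)
J_ω[:, 1] = z_1
entry J[0][1] = -0.5490

-0.549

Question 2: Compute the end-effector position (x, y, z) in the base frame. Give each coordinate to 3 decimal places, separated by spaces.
after link 1: o_1 = (-3.0000, 0.0000, 3.0000)
after link 2: o_2 = (-2.1340, 0.5000, 5.0000)
after link 3: o_3 = (-5.2990, 0.9821, 9.3301)
after link 4: o_4 = (-8.0490, 0.5490, 7.8301)

-8.049 0.549 7.830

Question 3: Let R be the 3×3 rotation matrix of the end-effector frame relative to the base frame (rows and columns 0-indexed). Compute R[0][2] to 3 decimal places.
-0.750

End-effector z-axis (col 2 of R) = (-0.7500,-0.4330,-0.5000)
R[0][2] = -0.7500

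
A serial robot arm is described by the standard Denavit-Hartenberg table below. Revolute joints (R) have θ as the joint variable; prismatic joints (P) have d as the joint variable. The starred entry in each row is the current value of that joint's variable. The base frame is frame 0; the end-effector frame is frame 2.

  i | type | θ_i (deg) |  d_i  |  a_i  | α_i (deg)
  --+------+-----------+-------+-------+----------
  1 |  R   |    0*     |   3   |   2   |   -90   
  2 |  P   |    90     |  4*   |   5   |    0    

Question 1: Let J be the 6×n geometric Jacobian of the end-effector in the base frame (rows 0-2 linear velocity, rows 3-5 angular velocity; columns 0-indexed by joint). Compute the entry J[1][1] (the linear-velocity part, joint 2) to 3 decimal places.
prismatic axis z_1 = (0.0000,1.0000,0.0000)
J_v[:, 1] = z_1; J_ω[:, 1] = (0,0,0)
entry J[1][1] = 1.0000

1.000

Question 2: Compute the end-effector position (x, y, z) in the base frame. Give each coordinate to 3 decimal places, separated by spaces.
2.000 4.000 -2.000

after link 1: o_1 = (2.0000, 0.0000, 3.0000)
after link 2: o_2 = (2.0000, 4.0000, -2.0000)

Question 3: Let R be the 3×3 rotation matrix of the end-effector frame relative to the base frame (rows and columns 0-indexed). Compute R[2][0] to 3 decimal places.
End-effector x-axis (col 0 of R) = (0.0000,0.0000,-1.0000)
R[2][0] = -1.0000

-1.000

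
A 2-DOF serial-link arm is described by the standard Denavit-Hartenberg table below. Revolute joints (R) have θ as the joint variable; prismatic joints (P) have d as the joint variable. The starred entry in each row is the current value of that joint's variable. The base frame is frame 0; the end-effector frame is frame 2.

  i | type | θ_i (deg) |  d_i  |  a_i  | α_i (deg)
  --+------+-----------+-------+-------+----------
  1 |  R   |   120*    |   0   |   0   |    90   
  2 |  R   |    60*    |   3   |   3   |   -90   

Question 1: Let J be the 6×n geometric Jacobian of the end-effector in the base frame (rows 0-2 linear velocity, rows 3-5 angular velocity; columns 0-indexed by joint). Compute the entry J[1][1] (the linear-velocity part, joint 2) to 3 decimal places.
-2.250

axis z_1 = (0.8660,0.5000,0.0000); lever o_n−o_1 = (1.8481,2.7990,2.5981)
cross product → J_v[:, 1] = (1.2990,-2.2500,1.5000)
J_ω[:, 1] = z_1
entry J[1][1] = -2.2500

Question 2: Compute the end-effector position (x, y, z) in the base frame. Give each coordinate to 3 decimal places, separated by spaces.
after link 1: o_1 = (0.0000, 0.0000, 0.0000)
after link 2: o_2 = (1.8481, 2.7990, 2.5981)

1.848 2.799 2.598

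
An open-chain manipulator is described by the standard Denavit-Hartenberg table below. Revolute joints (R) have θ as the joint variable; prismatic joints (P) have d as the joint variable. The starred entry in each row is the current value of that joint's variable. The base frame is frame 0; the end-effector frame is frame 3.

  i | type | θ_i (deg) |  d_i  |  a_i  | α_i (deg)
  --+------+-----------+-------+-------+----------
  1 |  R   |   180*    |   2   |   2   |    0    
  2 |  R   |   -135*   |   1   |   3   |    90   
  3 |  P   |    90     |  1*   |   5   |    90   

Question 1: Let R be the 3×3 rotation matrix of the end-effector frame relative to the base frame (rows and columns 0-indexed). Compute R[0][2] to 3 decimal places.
End-effector z-axis (col 2 of R) = (0.7071,0.7071,-0.0000)
R[0][2] = 0.7071

0.707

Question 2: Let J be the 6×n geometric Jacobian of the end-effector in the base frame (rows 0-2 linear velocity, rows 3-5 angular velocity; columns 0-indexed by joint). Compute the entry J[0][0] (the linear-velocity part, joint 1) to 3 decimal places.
axis z_0 = ẑ; lever o_n−o_0 = (0.8284,1.4142,8.0000)
cross product → J_v[:, 0] = (-1.4142,0.8284,0.0000)
J_ω[:, 0] = z_0
entry J[0][0] = -1.4142

-1.414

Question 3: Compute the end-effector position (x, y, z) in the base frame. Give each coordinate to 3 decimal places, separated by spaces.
after link 1: o_1 = (-2.0000, 0.0000, 2.0000)
after link 2: o_2 = (0.1213, 2.1213, 3.0000)
after link 3: o_3 = (0.8284, 1.4142, 8.0000)

0.828 1.414 8.000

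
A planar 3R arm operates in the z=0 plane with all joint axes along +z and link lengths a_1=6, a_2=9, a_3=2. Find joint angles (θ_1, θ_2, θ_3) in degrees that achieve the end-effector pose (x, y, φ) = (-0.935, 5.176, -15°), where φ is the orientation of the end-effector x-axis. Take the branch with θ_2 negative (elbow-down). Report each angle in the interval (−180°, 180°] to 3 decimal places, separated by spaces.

-150.004 -134.997 -89.999

wrist centre = target − a_3·(cos φ, sin φ) = (-2.8669, 5.6936)
cos θ_2 = (40.6364−6²−9²)/(2·6·9) = -0.7071; θ_2 = -134.9971° (elbow-down)
β = atan2(5.6936,-2.8669) = 116.7261°; ψ = atan2(-6.3643,-0.3636) = -93.2702°
θ_1 = β − ψ = 209.9963°
θ_3 = φ − θ_1 − θ_2 = -89.9992° (wrapped to (-180°,180°])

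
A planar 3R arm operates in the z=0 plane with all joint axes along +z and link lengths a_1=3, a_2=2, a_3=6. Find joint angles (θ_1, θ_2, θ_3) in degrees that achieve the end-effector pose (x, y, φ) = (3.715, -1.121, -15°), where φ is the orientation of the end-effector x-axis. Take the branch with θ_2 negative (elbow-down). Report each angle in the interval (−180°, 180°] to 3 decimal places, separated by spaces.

-150.001 -134.996 -90.003

wrist centre = target − a_3·(cos φ, sin φ) = (-2.0806, 0.4319)
cos θ_2 = (4.5153−3²−2²)/(2·3·2) = -0.7071; θ_2 = -134.9964° (elbow-down)
β = atan2(0.4319,-2.0806) = 168.2722°; ψ = atan2(-1.4143,1.5859) = -41.7270°
θ_1 = β − ψ = 209.9992°
θ_3 = φ − θ_1 − θ_2 = -90.0028° (wrapped to (-180°,180°])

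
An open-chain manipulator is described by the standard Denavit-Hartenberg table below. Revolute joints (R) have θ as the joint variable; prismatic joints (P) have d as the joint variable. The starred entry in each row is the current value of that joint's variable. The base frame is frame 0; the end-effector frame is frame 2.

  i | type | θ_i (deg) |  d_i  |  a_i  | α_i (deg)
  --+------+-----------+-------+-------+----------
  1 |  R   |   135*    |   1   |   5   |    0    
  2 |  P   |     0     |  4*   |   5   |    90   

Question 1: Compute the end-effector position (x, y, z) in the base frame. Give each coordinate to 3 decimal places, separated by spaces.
after link 1: o_1 = (-3.5355, 3.5355, 1.0000)
after link 2: o_2 = (-7.0711, 7.0711, 5.0000)

-7.071 7.071 5.000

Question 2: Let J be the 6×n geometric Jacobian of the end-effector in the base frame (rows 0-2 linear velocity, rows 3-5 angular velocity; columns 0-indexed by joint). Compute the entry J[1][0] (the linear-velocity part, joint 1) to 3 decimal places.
-7.071

axis z_0 = ẑ; lever o_n−o_0 = (-7.0711,7.0711,5.0000)
cross product → J_v[:, 0] = (-7.0711,-7.0711,0.0000)
J_ω[:, 0] = z_0
entry J[1][0] = -7.0711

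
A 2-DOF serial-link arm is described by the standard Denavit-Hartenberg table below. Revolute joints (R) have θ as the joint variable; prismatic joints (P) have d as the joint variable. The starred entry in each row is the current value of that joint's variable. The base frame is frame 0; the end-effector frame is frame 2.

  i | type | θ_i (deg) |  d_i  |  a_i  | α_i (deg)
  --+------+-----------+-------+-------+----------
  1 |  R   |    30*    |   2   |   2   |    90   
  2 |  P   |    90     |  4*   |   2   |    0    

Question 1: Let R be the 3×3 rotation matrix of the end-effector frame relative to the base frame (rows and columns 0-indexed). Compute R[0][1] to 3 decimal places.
End-effector y-axis (col 1 of R) = (-0.8660,-0.5000,0.0000)
R[0][1] = -0.8660

-0.866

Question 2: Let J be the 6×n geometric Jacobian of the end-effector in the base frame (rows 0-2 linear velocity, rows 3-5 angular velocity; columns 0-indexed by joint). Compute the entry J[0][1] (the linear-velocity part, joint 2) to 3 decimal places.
0.500

prismatic axis z_1 = (0.5000,-0.8660,0.0000)
J_v[:, 1] = z_1; J_ω[:, 1] = (0,0,0)
entry J[0][1] = 0.5000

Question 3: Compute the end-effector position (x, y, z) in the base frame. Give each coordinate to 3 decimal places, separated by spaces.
3.732 -2.464 4.000

after link 1: o_1 = (1.7321, 1.0000, 2.0000)
after link 2: o_2 = (3.7321, -2.4641, 4.0000)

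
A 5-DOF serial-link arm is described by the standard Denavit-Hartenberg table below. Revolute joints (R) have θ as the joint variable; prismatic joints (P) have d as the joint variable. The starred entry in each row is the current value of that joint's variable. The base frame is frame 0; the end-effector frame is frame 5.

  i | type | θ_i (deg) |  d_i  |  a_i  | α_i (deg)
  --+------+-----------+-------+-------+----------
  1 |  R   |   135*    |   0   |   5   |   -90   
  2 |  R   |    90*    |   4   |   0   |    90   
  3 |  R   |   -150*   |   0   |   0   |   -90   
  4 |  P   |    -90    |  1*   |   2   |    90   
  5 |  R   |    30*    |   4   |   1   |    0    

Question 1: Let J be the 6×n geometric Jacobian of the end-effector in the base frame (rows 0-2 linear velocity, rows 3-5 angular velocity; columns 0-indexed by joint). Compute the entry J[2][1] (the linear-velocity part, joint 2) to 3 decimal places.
axis z_1 = (-0.7071,-0.7071,0.0000); lever o_n−o_1 = (-5.3507,-1.2975,-4.2141)
cross product → J_v[:, 1] = (2.9798,-2.9798,-2.8660)
J_ω[:, 1] = z_1
entry J[2][1] = -2.8660

-2.866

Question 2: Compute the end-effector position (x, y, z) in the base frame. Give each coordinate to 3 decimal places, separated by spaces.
after link 1: o_1 = (-3.5355, 3.5355, 0.0000)
after link 2: o_2 = (-6.3640, 0.7071, 0.0000)
after link 3: o_3 = (-6.3640, 0.7071, 0.0000)
after link 4: o_4 = (-7.1658, 2.7337, -0.5000)
after link 5: o_5 = (-8.8862, 2.2380, -4.2141)

-8.886 2.238 -4.214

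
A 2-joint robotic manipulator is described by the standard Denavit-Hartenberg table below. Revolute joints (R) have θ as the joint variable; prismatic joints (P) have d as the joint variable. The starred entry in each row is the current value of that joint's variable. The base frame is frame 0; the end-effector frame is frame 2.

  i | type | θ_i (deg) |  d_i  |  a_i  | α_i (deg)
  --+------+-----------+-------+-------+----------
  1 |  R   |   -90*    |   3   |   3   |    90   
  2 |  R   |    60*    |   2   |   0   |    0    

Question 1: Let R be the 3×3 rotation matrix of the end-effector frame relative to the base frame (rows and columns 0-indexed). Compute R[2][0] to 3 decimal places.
0.866

End-effector x-axis (col 0 of R) = (0.0000,-0.5000,0.8660)
R[2][0] = 0.8660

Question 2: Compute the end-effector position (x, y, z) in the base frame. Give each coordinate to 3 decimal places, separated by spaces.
-2.000 -3.000 3.000

after link 1: o_1 = (0.0000, -3.0000, 3.0000)
after link 2: o_2 = (-2.0000, -3.0000, 3.0000)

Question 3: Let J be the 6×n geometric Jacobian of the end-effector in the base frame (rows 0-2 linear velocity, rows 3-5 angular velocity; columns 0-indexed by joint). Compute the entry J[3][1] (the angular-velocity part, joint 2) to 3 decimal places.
axis z_1 = (-1.0000,-0.0000,0.0000); lever o_n−o_1 = (-2.0000,0.0000,0.0000)
cross product → J_v[:, 1] = (-0.0000,-0.0000,-0.0000)
J_ω[:, 1] = z_1
entry J[3][1] = -1.0000

-1.000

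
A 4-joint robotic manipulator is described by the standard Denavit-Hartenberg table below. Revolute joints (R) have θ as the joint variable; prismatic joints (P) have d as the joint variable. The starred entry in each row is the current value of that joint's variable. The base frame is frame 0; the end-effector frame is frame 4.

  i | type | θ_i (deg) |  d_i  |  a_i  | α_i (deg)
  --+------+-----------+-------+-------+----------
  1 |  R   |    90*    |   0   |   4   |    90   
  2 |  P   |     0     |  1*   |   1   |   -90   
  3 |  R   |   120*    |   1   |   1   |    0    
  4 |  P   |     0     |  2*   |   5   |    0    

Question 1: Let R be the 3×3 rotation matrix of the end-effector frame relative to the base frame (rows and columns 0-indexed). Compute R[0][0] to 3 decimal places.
End-effector x-axis (col 0 of R) = (-0.8660,-0.5000,0.0000)
R[0][0] = -0.8660

-0.866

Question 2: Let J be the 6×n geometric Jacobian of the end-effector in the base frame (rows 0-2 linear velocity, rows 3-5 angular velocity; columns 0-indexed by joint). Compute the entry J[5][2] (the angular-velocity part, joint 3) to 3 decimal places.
axis z_2 = (0.0000,0.0000,1.0000); lever o_n−o_2 = (-5.1962,-3.0000,3.0000)
cross product → J_v[:, 2] = (3.0000,-5.1962,0.0000)
J_ω[:, 2] = z_2
entry J[5][2] = 1.0000

1.000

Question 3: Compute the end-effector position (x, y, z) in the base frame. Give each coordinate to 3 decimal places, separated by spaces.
-4.196 2.000 3.000

after link 1: o_1 = (0.0000, 4.0000, 0.0000)
after link 2: o_2 = (1.0000, 5.0000, 0.0000)
after link 3: o_3 = (0.1340, 4.5000, 1.0000)
after link 4: o_4 = (-4.1962, 2.0000, 3.0000)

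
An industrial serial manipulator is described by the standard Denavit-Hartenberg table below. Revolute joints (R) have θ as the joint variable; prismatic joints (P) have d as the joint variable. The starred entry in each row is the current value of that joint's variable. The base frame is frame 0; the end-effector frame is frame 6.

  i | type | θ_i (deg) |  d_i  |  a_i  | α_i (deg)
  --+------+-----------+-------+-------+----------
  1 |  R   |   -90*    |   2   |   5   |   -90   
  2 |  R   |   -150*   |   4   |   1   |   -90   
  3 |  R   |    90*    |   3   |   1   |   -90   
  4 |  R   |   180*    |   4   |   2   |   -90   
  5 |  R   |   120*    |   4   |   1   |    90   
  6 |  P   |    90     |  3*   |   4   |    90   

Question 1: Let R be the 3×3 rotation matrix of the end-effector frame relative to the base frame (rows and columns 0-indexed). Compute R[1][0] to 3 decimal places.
End-effector x-axis (col 0 of R) = (0.0000,-0.5000,0.8660)
R[1][0] = -0.5000

-0.500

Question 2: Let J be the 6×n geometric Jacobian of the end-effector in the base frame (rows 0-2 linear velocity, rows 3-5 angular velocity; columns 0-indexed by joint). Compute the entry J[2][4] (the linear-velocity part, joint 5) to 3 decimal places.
axis z_4 = (0.0000,-0.5000,0.8660); lever o_n−o_4 = (2.0981,-1.9510,8.1112)
cross product → J_v[:, 4] = (-2.3660,1.8170,1.0490)
J_ω[:, 4] = z_4
entry J[2][4] = 1.0490

1.049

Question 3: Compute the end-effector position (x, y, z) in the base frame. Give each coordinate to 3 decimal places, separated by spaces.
7.098 -11.049 11.209

after link 1: o_1 = (0.0000, -5.0000, 2.0000)
after link 2: o_2 = (4.0000, -4.1340, 2.5000)
after link 3: o_3 = (3.0000, -5.6340, 5.0981)
after link 4: o_4 = (5.0000, -9.0981, 3.0981)
after link 5: o_5 = (4.5000, -10.3481, 6.9952)
after link 6: o_6 = (7.0981, -11.0490, 11.2093)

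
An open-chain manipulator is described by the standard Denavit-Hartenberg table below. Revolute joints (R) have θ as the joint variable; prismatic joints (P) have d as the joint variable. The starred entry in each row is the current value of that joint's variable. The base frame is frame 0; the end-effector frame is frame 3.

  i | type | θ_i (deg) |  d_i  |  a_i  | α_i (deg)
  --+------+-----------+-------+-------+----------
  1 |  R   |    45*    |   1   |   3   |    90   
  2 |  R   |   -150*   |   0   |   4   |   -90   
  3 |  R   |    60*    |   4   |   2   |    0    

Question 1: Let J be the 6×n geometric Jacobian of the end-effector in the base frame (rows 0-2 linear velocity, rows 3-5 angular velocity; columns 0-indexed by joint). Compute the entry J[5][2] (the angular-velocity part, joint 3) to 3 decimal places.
-0.866

axis z_2 = (0.3536,0.3536,-0.8660); lever o_n−o_2 = (-0.4229,2.0266,-3.9641)
cross product → J_v[:, 2] = (0.3536,1.7678,0.8660)
J_ω[:, 2] = z_2
entry J[5][2] = -0.8660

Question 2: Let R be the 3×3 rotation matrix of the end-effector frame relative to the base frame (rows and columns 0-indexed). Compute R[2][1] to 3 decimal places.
End-effector y-axis (col 1 of R) = (0.1768,0.8839,0.4330)
R[2][1] = 0.4330

0.433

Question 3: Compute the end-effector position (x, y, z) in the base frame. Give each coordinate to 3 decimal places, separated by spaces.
after link 1: o_1 = (2.1213, 2.1213, 1.0000)
after link 2: o_2 = (-0.3282, -0.3282, -1.0000)
after link 3: o_3 = (-0.7511, 1.6984, -4.9641)

-0.751 1.698 -4.964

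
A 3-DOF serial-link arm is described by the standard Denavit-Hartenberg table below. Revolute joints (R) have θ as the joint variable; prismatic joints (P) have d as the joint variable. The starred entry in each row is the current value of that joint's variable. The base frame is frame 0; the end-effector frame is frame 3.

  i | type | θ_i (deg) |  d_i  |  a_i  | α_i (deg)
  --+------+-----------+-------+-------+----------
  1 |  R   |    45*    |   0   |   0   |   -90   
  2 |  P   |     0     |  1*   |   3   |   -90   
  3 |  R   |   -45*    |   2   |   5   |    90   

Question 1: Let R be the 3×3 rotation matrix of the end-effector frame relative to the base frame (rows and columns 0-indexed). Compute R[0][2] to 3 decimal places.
End-effector z-axis (col 2 of R) = (-1.0000,0.0000,0.0000)
R[0][2] = -1.0000

-1.000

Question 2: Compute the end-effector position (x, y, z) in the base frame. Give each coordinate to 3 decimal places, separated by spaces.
1.414 7.828 -2.000

after link 1: o_1 = (0.0000, 0.0000, 0.0000)
after link 2: o_2 = (1.4142, 2.8284, 0.0000)
after link 3: o_3 = (1.4142, 7.8284, -2.0000)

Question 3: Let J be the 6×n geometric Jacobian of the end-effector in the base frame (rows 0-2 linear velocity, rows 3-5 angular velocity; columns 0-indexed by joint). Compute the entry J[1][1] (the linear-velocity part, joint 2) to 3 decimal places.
0.707

prismatic axis z_1 = (-0.7071,0.7071,0.0000)
J_v[:, 1] = z_1; J_ω[:, 1] = (0,0,0)
entry J[1][1] = 0.7071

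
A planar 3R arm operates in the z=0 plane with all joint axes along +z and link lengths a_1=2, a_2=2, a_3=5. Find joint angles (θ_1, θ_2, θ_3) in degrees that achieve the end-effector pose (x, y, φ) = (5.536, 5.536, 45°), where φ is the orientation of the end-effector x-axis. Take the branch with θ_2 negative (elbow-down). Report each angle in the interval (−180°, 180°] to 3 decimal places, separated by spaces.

89.987 -89.973 44.987

wrist centre = target − a_3·(cos φ, sin φ) = (2.0005, 2.0005)
cos θ_2 = (8.0037−2²−2²)/(2·2·2) = 0.0005; θ_2 = -89.9733° (elbow-down)
β = atan2(2.0005,2.0005) = 45.0000°; ψ = atan2(-2.0000,2.0009) = -44.9866°
θ_1 = β − ψ = 89.9866°
θ_3 = φ − θ_1 − θ_2 = 44.9866° (wrapped to (-180°,180°])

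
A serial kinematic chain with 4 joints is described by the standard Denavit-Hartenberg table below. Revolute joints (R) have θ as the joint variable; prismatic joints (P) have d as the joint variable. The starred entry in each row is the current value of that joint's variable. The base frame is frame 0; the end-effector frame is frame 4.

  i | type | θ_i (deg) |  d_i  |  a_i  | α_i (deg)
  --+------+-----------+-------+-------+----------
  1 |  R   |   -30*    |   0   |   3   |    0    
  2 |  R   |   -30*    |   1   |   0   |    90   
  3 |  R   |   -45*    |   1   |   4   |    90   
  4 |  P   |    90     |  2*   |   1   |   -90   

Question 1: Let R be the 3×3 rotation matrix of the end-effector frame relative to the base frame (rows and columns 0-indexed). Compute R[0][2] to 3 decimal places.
-0.354

End-effector z-axis (col 2 of R) = (-0.3536,0.6124,0.7071)
R[0][2] = -0.3536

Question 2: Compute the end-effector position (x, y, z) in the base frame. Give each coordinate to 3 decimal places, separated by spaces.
after link 1: o_1 = (2.5981, -1.5000, 0.0000)
after link 2: o_2 = (2.5981, -1.5000, 1.0000)
after link 3: o_3 = (3.1463, -4.4495, -1.8284)
after link 4: o_4 = (1.5731, -3.7247, -3.2426)

1.573 -3.725 -3.243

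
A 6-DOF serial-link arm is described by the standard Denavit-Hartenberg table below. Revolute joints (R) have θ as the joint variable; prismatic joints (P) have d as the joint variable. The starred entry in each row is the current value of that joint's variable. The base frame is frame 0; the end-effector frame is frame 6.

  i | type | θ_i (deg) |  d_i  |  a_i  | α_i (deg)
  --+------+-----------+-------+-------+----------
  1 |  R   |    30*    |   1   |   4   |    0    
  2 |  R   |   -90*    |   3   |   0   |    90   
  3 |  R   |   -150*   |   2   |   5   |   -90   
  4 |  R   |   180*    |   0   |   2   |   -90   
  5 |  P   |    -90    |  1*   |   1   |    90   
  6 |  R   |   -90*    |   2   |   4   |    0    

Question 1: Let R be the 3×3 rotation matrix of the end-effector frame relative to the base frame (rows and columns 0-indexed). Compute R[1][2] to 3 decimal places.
End-effector z-axis (col 2 of R) = (-0.4330,0.7500,-0.5000)
R[1][2] = 0.7500

0.750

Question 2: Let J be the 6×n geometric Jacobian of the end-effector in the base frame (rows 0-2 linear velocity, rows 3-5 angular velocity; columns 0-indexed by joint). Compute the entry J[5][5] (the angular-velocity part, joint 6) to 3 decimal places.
-0.500

axis z_5 = (-0.4330,0.7500,-0.5000); lever o_n−o_5 = (2.5981,3.5000,-1.0000)
cross product → J_v[:, 5] = (1.0000,-1.7321,-3.4641)
J_ω[:, 5] = z_5
entry J[5][5] = -0.5000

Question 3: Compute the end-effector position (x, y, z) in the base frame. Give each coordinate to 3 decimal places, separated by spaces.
2.415 5.817 0.634

after link 1: o_1 = (3.4641, 2.0000, 1.0000)
after link 2: o_2 = (3.4641, 2.0000, 4.0000)
after link 3: o_3 = (-0.4330, 4.7500, 1.5000)
after link 4: o_4 = (0.4330, 3.2500, 2.5000)
after link 5: o_5 = (-0.1830, 2.3170, 1.6340)
after link 6: o_6 = (2.4151, 5.8170, 0.6340)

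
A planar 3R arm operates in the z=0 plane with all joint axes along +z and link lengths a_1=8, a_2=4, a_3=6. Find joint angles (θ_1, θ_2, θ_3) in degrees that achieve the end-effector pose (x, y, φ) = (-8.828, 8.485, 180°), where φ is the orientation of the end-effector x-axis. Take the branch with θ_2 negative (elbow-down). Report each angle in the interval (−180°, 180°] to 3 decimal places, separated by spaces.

wrist centre = target − a_3·(cos φ, sin φ) = (-2.8280, 8.4850)
cos θ_2 = (79.9928−8²−4²)/(2·8·4) = -0.0001; θ_2 = -90.0064° (elbow-down)
β = atan2(8.4850,-2.8280) = 108.4329°; ψ = atan2(-4.0000,7.9996) = -26.5663°
θ_1 = β − ψ = 134.9993°
θ_3 = φ − θ_1 − θ_2 = 135.0072° (wrapped to (-180°,180°])

134.999 -90.006 135.007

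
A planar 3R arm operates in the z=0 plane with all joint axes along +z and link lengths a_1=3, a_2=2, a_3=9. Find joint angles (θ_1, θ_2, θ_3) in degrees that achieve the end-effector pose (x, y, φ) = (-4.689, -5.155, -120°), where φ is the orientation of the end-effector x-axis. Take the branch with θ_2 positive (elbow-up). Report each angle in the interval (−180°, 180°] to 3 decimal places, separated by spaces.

wrist centre = target − a_3·(cos φ, sin φ) = (-0.1890, 2.6392)
cos θ_2 = (7.0012−3²−2²)/(2·3·2) = -0.4999; θ_2 = 119.9931° (elbow-up)
β = atan2(2.6392,-0.1890) = 94.0961°; ψ = atan2(1.7322,2.0002) = 40.8924°
θ_1 = β − ψ = 53.2037°
θ_3 = φ − θ_1 − θ_2 = 66.8032° (wrapped to (-180°,180°])

53.204 119.993 66.803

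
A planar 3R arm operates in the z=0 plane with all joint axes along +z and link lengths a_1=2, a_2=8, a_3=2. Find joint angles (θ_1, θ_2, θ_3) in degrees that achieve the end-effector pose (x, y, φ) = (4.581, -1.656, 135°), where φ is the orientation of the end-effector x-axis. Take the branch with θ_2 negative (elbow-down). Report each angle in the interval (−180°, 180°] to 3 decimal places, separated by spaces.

wrist centre = target − a_3·(cos φ, sin φ) = (5.9952, -3.0702)
cos θ_2 = (45.3688−2²−8²)/(2·2·8) = -0.7072; θ_2 = -135.0096° (elbow-down)
β = atan2(-3.0702,5.9952) = -27.1175°; ψ = atan2(-5.6559,-3.6578) = -122.8916°
θ_1 = β − ψ = 95.7742°
θ_3 = φ − θ_1 − θ_2 = 174.2354° (wrapped to (-180°,180°])

95.774 -135.010 174.235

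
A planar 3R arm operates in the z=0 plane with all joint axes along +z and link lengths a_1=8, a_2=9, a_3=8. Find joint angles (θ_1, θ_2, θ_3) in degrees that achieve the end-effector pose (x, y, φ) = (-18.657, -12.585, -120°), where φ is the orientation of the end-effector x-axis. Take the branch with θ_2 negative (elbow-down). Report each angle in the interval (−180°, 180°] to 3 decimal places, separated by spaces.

-135.001 -44.998 59.999

wrist centre = target − a_3·(cos φ, sin φ) = (-14.6570, -5.6568)
cos θ_2 = (246.8270−8²−9²)/(2·8·9) = 0.7071; θ_2 = -44.9980° (elbow-down)
β = atan2(-5.6568,-14.6570) = -158.8962°; ψ = atan2(-6.3637,14.3642) = -23.8947°
θ_1 = β − ψ = -135.0015°
θ_3 = φ − θ_1 − θ_2 = 59.9994° (wrapped to (-180°,180°])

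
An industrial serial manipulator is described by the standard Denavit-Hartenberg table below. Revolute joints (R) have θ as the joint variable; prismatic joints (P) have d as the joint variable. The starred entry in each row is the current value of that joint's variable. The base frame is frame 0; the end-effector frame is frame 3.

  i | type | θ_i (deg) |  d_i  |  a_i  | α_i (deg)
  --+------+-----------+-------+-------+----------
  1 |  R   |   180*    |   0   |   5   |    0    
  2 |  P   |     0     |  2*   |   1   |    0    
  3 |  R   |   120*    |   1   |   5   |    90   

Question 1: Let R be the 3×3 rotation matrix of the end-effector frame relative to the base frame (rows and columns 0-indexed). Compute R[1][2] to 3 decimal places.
-0.500

End-effector z-axis (col 2 of R) = (-0.8660,-0.5000,0.0000)
R[1][2] = -0.5000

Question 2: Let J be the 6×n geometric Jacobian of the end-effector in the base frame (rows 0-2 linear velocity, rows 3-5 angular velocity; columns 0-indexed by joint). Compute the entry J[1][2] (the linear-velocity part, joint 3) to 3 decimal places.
axis z_2 = (0.0000,0.0000,1.0000); lever o_n−o_2 = (2.5000,-4.3301,1.0000)
cross product → J_v[:, 2] = (4.3301,2.5000,-0.0000)
J_ω[:, 2] = z_2
entry J[1][2] = 2.5000

2.500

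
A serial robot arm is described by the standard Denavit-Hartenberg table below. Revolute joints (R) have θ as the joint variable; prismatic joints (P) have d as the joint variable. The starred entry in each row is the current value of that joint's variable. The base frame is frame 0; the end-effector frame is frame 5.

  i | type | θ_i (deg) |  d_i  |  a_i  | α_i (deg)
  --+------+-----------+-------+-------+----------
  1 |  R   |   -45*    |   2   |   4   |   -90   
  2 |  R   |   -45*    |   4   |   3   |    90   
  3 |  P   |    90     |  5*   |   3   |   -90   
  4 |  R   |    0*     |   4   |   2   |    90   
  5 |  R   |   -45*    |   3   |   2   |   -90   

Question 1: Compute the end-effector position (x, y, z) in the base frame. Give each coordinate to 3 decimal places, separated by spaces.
after link 1: o_1 = (2.8284, -2.8284, 2.0000)
after link 2: o_2 = (7.1569, -1.5000, 4.1213)
after link 3: o_3 = (6.7782, 3.1213, 7.6569)
after link 4: o_4 = (6.1924, 6.5355, 4.8284)
after link 5: o_5 = (6.3995, 8.3284, 7.9497)

6.399 8.328 7.950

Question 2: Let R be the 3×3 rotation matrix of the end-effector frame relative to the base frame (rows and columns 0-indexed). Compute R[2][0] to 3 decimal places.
End-effector x-axis (col 0 of R) = (0.8536,0.1464,0.5000)
R[2][0] = 0.5000

0.500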